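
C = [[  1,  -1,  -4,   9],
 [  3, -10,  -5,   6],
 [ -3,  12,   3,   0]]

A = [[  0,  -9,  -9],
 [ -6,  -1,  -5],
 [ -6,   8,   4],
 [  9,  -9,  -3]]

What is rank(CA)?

First compute CA:
[[111, -121, -47],
 [144, -111, -15],
 [-90,  39, -21]]
Now row reduce the product.
R2 ← R2 − (48/37)·R1: [0, 1701/37, 1701/37]
R3 ← R3 + (30/37)·R1: [0, -2187/37, -2187/37]
R3 ← R3 + (9/7)·R2: [0, 0, 0]
2 nonzero rows, so rank(CA) = 2.

2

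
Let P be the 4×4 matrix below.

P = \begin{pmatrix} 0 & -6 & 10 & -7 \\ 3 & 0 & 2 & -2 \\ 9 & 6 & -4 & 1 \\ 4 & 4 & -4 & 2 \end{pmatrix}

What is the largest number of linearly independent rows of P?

Row reduce to echelon form.
Swap R1 ↔ R2
R3 ← R3 − (3)·R1: [0, 6, -10, 7]
R4 ← R4 − (4/3)·R1: [0, 4, -20/3, 14/3]
R3 ← R3 + R2: [0, 0, 0, 0]
R4 ← R4 + (2/3)·R2: [0, 0, 0, 0]
Echelon form has 2 nonzero rows, so rank(P) = 2.
The rank gives the maximum number of linearly independent rows: 2.

2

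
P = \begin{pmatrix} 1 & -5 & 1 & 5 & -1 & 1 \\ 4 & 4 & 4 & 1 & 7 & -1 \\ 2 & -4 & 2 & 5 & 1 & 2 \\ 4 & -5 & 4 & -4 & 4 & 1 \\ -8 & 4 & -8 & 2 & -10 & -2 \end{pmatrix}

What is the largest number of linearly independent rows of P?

4

Row reduce to echelon form.
R2 ← R2 − (4)·R1: [0, 24, 0, -19, 11, -5]
R3 ← R3 − (2)·R1: [0, 6, 0, -5, 3, 0]
R4 ← R4 − (4)·R1: [0, 15, 0, -24, 8, -3]
R5 ← R5 + (8)·R1: [0, -36, 0, 42, -18, 6]
R3 ← R3 − (1/4)·R2: [0, 0, 0, -1/4, 1/4, 5/4]
R4 ← R4 − (5/8)·R2: [0, 0, 0, -97/8, 9/8, 1/8]
R5 ← R5 + (3/2)·R2: [0, 0, 0, 27/2, -3/2, -3/2]
R4 ← R4 − (97/2)·R3: [0, 0, 0, 0, -11, -121/2]
R5 ← R5 + (54)·R3: [0, 0, 0, 0, 12, 66]
R5 ← R5 + (12/11)·R4: [0, 0, 0, 0, 0, 0]
Echelon form has 4 nonzero rows, so rank(P) = 4.
The rank gives the maximum number of linearly independent rows: 4.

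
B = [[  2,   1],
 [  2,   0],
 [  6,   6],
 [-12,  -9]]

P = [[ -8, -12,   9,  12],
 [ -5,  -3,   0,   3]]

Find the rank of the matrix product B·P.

2

First compute BP:
[[-21, -27,  18,  27],
 [-16, -24,  18,  24],
 [-78, -90,  54,  90],
 [141, 171, -108, -171]]
Now row reduce the product.
R2 ← R2 − (16/21)·R1: [0, -24/7, 30/7, 24/7]
R3 ← R3 − (26/7)·R1: [0, 72/7, -90/7, -72/7]
R4 ← R4 + (47/7)·R1: [0, -72/7, 90/7, 72/7]
R3 ← R3 + (3)·R2: [0, 0, 0, 0]
R4 ← R4 − (3)·R2: [0, 0, 0, 0]
2 nonzero rows, so rank(BP) = 2.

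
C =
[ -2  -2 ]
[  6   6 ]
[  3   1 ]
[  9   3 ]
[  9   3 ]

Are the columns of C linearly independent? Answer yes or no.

Row reduce C to echelon form.
R2 ← R2 + (3)·R1: [0, 0]
R3 ← R3 + (3/2)·R1: [0, -2]
R4 ← R4 + (9/2)·R1: [0, -6]
R5 ← R5 + (9/2)·R1: [0, -6]
Swap R2 ↔ R3
R4 ← R4 − (3)·R2: [0, 0]
R5 ← R5 − (3)·R2: [0, 0]
2 pivots among 2 columns.
Every column is a pivot column, so the columns are linearly independent.

yes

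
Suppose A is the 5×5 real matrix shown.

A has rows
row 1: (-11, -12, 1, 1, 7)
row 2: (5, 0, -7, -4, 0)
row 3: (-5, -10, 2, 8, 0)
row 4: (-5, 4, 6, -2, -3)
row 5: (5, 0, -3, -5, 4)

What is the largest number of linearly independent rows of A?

5

Row reduce to echelon form.
R2 ← R2 + (5/11)·R1: [0, -60/11, -72/11, -39/11, 35/11]
R3 ← R3 − (5/11)·R1: [0, -50/11, 17/11, 83/11, -35/11]
R4 ← R4 − (5/11)·R1: [0, 104/11, 61/11, -27/11, -68/11]
R5 ← R5 + (5/11)·R1: [0, -60/11, -28/11, -50/11, 79/11]
R3 ← R3 − (5/6)·R2: [0, 0, 7, 21/2, -35/6]
R4 ← R4 + (26/15)·R2: [0, 0, -29/5, -43/5, -2/3]
R5 ← R5 − R2: [0, 0, 4, -1, 4]
R4 ← R4 + (29/35)·R3: [0, 0, 0, 1/10, -11/2]
R5 ← R5 − (4/7)·R3: [0, 0, 0, -7, 22/3]
R5 ← R5 + (70)·R4: [0, 0, 0, 0, -1133/3]
Echelon form has 5 nonzero rows, so rank(A) = 5.
The rank gives the maximum number of linearly independent rows: 5.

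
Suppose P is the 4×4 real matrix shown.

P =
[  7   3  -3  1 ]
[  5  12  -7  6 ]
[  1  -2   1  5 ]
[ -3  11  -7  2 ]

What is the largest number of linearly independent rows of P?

Row reduce to echelon form.
R2 ← R2 − (5/7)·R1: [0, 69/7, -34/7, 37/7]
R3 ← R3 − (1/7)·R1: [0, -17/7, 10/7, 34/7]
R4 ← R4 + (3/7)·R1: [0, 86/7, -58/7, 17/7]
R3 ← R3 + (17/69)·R2: [0, 0, 16/69, 425/69]
R4 ← R4 − (86/69)·R2: [0, 0, -154/69, -287/69]
R4 ← R4 + (77/8)·R3: [0, 0, 0, 441/8]
Echelon form has 4 nonzero rows, so rank(P) = 4.
The rank gives the maximum number of linearly independent rows: 4.

4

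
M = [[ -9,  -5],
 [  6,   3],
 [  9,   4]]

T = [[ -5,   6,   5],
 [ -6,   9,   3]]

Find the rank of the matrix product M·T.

2

First compute MT:
[[ 75, -99, -60],
 [-48,  63,  39],
 [-69,  90,  57]]
Now row reduce the product.
R2 ← R2 + (16/25)·R1: [0, -9/25, 3/5]
R3 ← R3 + (23/25)·R1: [0, -27/25, 9/5]
R3 ← R3 − (3)·R2: [0, 0, 0]
2 nonzero rows, so rank(MT) = 2.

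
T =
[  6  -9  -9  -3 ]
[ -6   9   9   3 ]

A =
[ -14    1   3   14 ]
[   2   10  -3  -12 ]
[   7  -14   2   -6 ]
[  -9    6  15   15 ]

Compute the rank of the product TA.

First compute TA:
[[-138,  24, -18, 201],
 [138, -24,  18, -201]]
Now row reduce the product.
R2 ← R2 + R1: [0, 0, 0, 0]
1 nonzero row, so rank(TA) = 1.

1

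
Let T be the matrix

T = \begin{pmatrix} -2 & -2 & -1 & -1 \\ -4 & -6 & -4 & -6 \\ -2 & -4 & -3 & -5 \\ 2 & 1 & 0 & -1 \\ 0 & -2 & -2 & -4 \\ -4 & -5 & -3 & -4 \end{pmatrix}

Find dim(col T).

2

Row reduce to echelon form.
R2 ← R2 − (2)·R1: [0, -2, -2, -4]
R3 ← R3 − R1: [0, -2, -2, -4]
R4 ← R4 + R1: [0, -1, -1, -2]
R6 ← R6 − (2)·R1: [0, -1, -1, -2]
R3 ← R3 − R2: [0, 0, 0, 0]
R4 ← R4 − (1/2)·R2: [0, 0, 0, 0]
R5 ← R5 − R2: [0, 0, 0, 0]
R6 ← R6 − (1/2)·R2: [0, 0, 0, 0]
Echelon form has 2 nonzero rows, so rank(T) = 2.
The column space has dimension equal to the rank: 2.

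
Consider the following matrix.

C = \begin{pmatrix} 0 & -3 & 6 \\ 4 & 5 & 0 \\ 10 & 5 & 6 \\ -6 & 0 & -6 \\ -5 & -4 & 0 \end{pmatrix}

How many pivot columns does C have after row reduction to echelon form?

3

Row reduce to echelon form.
Swap R1 ↔ R2
R3 ← R3 − (5/2)·R1: [0, -15/2, 6]
R4 ← R4 + (3/2)·R1: [0, 15/2, -6]
R5 ← R5 + (5/4)·R1: [0, 9/4, 0]
R3 ← R3 − (5/2)·R2: [0, 0, -9]
R4 ← R4 + (5/2)·R2: [0, 0, 9]
R5 ← R5 + (3/4)·R2: [0, 0, 9/2]
R4 ← R4 + R3: [0, 0, 0]
R5 ← R5 + (1/2)·R3: [0, 0, 0]
Echelon form has 3 nonzero rows, so rank(C) = 3.
Each nonzero row contributes one pivot column: 3 pivot columns.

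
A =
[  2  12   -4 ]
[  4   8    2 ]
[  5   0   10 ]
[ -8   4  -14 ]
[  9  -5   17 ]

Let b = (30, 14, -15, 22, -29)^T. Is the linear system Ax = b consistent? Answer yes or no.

yes

Row reduce the augmented matrix [A | b].
R2 ← R2 − (2)·R1: [0, -16, 10, -46]
R3 ← R3 − (5/2)·R1: [0, -30, 20, -90]
R4 ← R4 + (4)·R1: [0, 52, -30, 142]
R5 ← R5 − (9/2)·R1: [0, -59, 35, -164]
R3 ← R3 − (15/8)·R2: [0, 0, 5/4, -15/4]
R4 ← R4 + (13/4)·R2: [0, 0, 5/2, -15/2]
R5 ← R5 − (59/16)·R2: [0, 0, -15/8, 45/8]
R4 ← R4 − (2)·R3: [0, 0, 0, 0]
R5 ← R5 + (3/2)·R3: [0, 0, 0, 0]
The echelon form has 3 nonzero rows, and every pivot lies in the first 3 columns, so rank(A) = rank([A|b]) = 3.
The system is consistent.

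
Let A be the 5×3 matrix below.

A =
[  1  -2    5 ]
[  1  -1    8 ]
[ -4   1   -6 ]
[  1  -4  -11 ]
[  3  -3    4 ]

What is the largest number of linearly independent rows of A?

Row reduce to echelon form.
R2 ← R2 − R1: [0, 1, 3]
R3 ← R3 + (4)·R1: [0, -7, 14]
R4 ← R4 − R1: [0, -2, -16]
R5 ← R5 − (3)·R1: [0, 3, -11]
R3 ← R3 + (7)·R2: [0, 0, 35]
R4 ← R4 + (2)·R2: [0, 0, -10]
R5 ← R5 − (3)·R2: [0, 0, -20]
R4 ← R4 + (2/7)·R3: [0, 0, 0]
R5 ← R5 + (4/7)·R3: [0, 0, 0]
Echelon form has 3 nonzero rows, so rank(A) = 3.
The rank gives the maximum number of linearly independent rows: 3.

3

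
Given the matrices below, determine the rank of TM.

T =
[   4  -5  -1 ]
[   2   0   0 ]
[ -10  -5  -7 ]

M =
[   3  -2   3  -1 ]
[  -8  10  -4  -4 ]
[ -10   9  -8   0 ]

First compute TM:
[[ 62, -67,  40,  16],
 [  6,  -4,   6,  -2],
 [ 80, -93,  46,  30]]
Now row reduce the product.
R2 ← R2 − (3/31)·R1: [0, 77/31, 66/31, -110/31]
R3 ← R3 − (40/31)·R1: [0, -203/31, -174/31, 290/31]
R3 ← R3 + (29/11)·R2: [0, 0, 0, 0]
2 nonzero rows, so rank(TM) = 2.

2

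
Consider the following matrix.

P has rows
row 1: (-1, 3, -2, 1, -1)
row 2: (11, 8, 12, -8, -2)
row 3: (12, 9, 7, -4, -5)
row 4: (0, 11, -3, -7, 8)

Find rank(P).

Row reduce to echelon form.
R2 ← R2 + (11)·R1: [0, 41, -10, 3, -13]
R3 ← R3 + (12)·R1: [0, 45, -17, 8, -17]
R3 ← R3 − (45/41)·R2: [0, 0, -247/41, 193/41, -112/41]
R4 ← R4 − (11/41)·R2: [0, 0, -13/41, -320/41, 471/41]
R4 ← R4 − (1/19)·R3: [0, 0, 0, -153/19, 221/19]
Echelon form has 4 nonzero rows, so rank(P) = 4.

4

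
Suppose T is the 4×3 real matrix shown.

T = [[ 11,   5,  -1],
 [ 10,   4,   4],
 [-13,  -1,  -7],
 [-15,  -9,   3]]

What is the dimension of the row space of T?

Row reduce to echelon form.
R2 ← R2 − (10/11)·R1: [0, -6/11, 54/11]
R3 ← R3 + (13/11)·R1: [0, 54/11, -90/11]
R4 ← R4 + (15/11)·R1: [0, -24/11, 18/11]
R3 ← R3 + (9)·R2: [0, 0, 36]
R4 ← R4 − (4)·R2: [0, 0, -18]
R4 ← R4 + (1/2)·R3: [0, 0, 0]
Echelon form has 3 nonzero rows, so rank(T) = 3.
The row space has dimension equal to the rank: 3.

3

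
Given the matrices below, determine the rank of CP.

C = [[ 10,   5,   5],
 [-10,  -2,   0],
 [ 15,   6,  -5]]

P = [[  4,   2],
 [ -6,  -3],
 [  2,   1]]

First compute CP:
[[ 20,  10],
 [-28, -14],
 [ 14,   7]]
Now row reduce the product.
R2 ← R2 + (7/5)·R1: [0, 0]
R3 ← R3 − (7/10)·R1: [0, 0]
1 nonzero row, so rank(CP) = 1.

1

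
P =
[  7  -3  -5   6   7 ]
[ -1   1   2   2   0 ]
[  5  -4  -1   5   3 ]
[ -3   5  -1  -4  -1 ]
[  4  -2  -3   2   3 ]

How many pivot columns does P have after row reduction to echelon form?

Row reduce to echelon form.
R2 ← R2 + (1/7)·R1: [0, 4/7, 9/7, 20/7, 1]
R3 ← R3 − (5/7)·R1: [0, -13/7, 18/7, 5/7, -2]
R4 ← R4 + (3/7)·R1: [0, 26/7, -22/7, -10/7, 2]
R5 ← R5 − (4/7)·R1: [0, -2/7, -1/7, -10/7, -1]
R3 ← R3 + (13/4)·R2: [0, 0, 27/4, 10, 5/4]
R4 ← R4 − (13/2)·R2: [0, 0, -23/2, -20, -9/2]
R5 ← R5 + (1/2)·R2: [0, 0, 1/2, 0, -1/2]
R4 ← R4 + (46/27)·R3: [0, 0, 0, -80/27, -64/27]
R5 ← R5 − (2/27)·R3: [0, 0, 0, -20/27, -16/27]
R5 ← R5 − (1/4)·R4: [0, 0, 0, 0, 0]
Echelon form has 4 nonzero rows, so rank(P) = 4.
Each nonzero row contributes one pivot column: 4 pivot columns.

4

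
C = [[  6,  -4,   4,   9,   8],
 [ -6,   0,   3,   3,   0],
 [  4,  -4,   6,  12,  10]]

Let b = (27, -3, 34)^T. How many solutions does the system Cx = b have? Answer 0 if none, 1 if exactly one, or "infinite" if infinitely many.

Row reduce the augmented matrix [C | b].
R2 ← R2 + R1: [0, -4, 7, 12, 8, 24]
R3 ← R3 − (2/3)·R1: [0, -4/3, 10/3, 6, 14/3, 16]
R3 ← R3 − (1/3)·R2: [0, 0, 1, 2, 2, 8]
The echelon form has 3 nonzero rows, and every pivot lies in the first 5 columns, so rank(C) = rank([C|b]) = 3.
The system is consistent.
rank = 3 < 5 unknowns, so there are infinitely many solutions.

infinite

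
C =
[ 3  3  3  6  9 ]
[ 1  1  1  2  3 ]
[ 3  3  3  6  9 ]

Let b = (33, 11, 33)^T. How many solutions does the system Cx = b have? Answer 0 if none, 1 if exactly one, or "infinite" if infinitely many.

Row reduce the augmented matrix [C | b].
R2 ← R2 − (1/3)·R1: [0, 0, 0, 0, 0, 0]
R3 ← R3 − R1: [0, 0, 0, 0, 0, 0]
The echelon form has 1 nonzero rows, and every pivot lies in the first 5 columns, so rank(C) = rank([C|b]) = 1.
The system is consistent.
rank = 1 < 5 unknowns, so there are infinitely many solutions.

infinite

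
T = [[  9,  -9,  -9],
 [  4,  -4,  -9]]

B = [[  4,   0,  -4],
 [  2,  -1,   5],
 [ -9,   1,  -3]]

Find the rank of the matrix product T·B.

2

First compute TB:
[[ 99,   0, -54],
 [ 89,  -5,  -9]]
Now row reduce the product.
R2 ← R2 − (89/99)·R1: [0, -5, 435/11]
2 nonzero rows, so rank(TB) = 2.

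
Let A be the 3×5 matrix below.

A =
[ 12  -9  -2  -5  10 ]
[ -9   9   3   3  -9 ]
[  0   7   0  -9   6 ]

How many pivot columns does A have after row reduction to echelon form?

3

Row reduce to echelon form.
R2 ← R2 + (3/4)·R1: [0, 9/4, 3/2, -3/4, -3/2]
R3 ← R3 − (28/9)·R2: [0, 0, -14/3, -20/3, 32/3]
Echelon form has 3 nonzero rows, so rank(A) = 3.
Each nonzero row contributes one pivot column: 3 pivot columns.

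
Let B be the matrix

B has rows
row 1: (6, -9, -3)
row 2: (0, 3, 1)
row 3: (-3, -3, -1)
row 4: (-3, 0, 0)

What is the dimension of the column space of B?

Row reduce to echelon form.
R3 ← R3 + (1/2)·R1: [0, -15/2, -5/2]
R4 ← R4 + (1/2)·R1: [0, -9/2, -3/2]
R3 ← R3 + (5/2)·R2: [0, 0, 0]
R4 ← R4 + (3/2)·R2: [0, 0, 0]
Echelon form has 2 nonzero rows, so rank(B) = 2.
The column space has dimension equal to the rank: 2.

2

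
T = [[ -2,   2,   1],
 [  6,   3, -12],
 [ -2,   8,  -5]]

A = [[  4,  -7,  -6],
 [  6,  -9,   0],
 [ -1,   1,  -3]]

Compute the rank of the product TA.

First compute TA:
[[  3,  -3,   9],
 [ 54, -81,   0],
 [ 45, -63,  27]]
Now row reduce the product.
R2 ← R2 − (18)·R1: [0, -27, -162]
R3 ← R3 − (15)·R1: [0, -18, -108]
R3 ← R3 − (2/3)·R2: [0, 0, 0]
2 nonzero rows, so rank(TA) = 2.

2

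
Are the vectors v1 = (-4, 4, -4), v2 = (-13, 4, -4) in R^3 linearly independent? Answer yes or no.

yes

Form the matrix with these vectors as rows and row reduce.
R2 ← R2 − (13/4)·R1: [0, -9, 9]
2 nonzero rows, so the 2 vectors span a space of dimension 2.
Since 2 = 2, the vectors are linearly independent.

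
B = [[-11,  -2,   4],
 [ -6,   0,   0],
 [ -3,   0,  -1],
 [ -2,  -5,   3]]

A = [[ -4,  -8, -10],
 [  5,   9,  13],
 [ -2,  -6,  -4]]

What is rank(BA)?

2

First compute BA:
[[ 26,  46,  68],
 [ 24,  48,  60],
 [ 14,  30,  34],
 [-23, -47, -57]]
Now row reduce the product.
R2 ← R2 − (12/13)·R1: [0, 72/13, -36/13]
R3 ← R3 − (7/13)·R1: [0, 68/13, -34/13]
R4 ← R4 + (23/26)·R1: [0, -82/13, 41/13]
R3 ← R3 − (17/18)·R2: [0, 0, 0]
R4 ← R4 + (41/36)·R2: [0, 0, 0]
2 nonzero rows, so rank(BA) = 2.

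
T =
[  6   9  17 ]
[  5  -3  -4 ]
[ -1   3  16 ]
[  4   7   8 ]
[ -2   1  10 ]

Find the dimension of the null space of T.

0

Row reduce to echelon form.
R2 ← R2 − (5/6)·R1: [0, -21/2, -109/6]
R3 ← R3 + (1/6)·R1: [0, 9/2, 113/6]
R4 ← R4 − (2/3)·R1: [0, 1, -10/3]
R5 ← R5 + (1/3)·R1: [0, 4, 47/3]
R3 ← R3 + (3/7)·R2: [0, 0, 232/21]
R4 ← R4 + (2/21)·R2: [0, 0, -319/63]
R5 ← R5 + (8/21)·R2: [0, 0, 551/63]
R4 ← R4 + (11/24)·R3: [0, 0, 0]
R5 ← R5 − (19/24)·R3: [0, 0, 0]
3 nonzero rows, so rank(T) = 3.
T has 3 columns; by rank–nullity, nullity = 3 − 3 = 0.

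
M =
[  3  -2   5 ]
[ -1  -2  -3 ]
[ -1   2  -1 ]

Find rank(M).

Row reduce to echelon form.
R2 ← R2 + (1/3)·R1: [0, -8/3, -4/3]
R3 ← R3 + (1/3)·R1: [0, 4/3, 2/3]
R3 ← R3 + (1/2)·R2: [0, 0, 0]
Echelon form has 2 nonzero rows, so rank(M) = 2.

2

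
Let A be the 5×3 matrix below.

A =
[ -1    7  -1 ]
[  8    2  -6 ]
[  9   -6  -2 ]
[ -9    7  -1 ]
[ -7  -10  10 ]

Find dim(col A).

Row reduce to echelon form.
R2 ← R2 + (8)·R1: [0, 58, -14]
R3 ← R3 + (9)·R1: [0, 57, -11]
R4 ← R4 − (9)·R1: [0, -56, 8]
R5 ← R5 − (7)·R1: [0, -59, 17]
R3 ← R3 − (57/58)·R2: [0, 0, 80/29]
R4 ← R4 + (28/29)·R2: [0, 0, -160/29]
R5 ← R5 + (59/58)·R2: [0, 0, 80/29]
R4 ← R4 + (2)·R3: [0, 0, 0]
R5 ← R5 − R3: [0, 0, 0]
Echelon form has 3 nonzero rows, so rank(A) = 3.
The column space has dimension equal to the rank: 3.

3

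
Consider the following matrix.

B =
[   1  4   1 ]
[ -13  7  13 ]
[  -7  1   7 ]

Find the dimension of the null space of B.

0

Row reduce to echelon form.
R2 ← R2 + (13)·R1: [0, 59, 26]
R3 ← R3 + (7)·R1: [0, 29, 14]
R3 ← R3 − (29/59)·R2: [0, 0, 72/59]
3 nonzero rows, so rank(B) = 3.
B has 3 columns; by rank–nullity, nullity = 3 − 3 = 0.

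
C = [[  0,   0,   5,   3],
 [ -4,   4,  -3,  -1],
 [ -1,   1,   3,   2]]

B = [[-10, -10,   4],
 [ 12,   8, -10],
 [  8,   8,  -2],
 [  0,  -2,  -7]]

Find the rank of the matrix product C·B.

First compute CB:
[[ 40,  34, -31],
 [ 64,  50, -43],
 [ 46,  38, -34]]
Now row reduce the product.
R2 ← R2 − (8/5)·R1: [0, -22/5, 33/5]
R3 ← R3 − (23/20)·R1: [0, -11/10, 33/20]
R3 ← R3 − (1/4)·R2: [0, 0, 0]
2 nonzero rows, so rank(CB) = 2.

2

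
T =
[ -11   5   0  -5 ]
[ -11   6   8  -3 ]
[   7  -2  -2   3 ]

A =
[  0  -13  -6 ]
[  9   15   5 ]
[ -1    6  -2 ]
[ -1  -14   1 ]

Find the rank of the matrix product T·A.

First compute TA:
[[ 50, 288,  86],
 [ 49, 323,  77],
 [-19, -175, -45]]
Now row reduce the product.
R2 ← R2 − (49/50)·R1: [0, 1019/25, -182/25]
R3 ← R3 + (19/50)·R1: [0, -1639/25, -308/25]
R3 ← R3 + (1639/1019)·R2: [0, 0, -24486/1019]
3 nonzero rows, so rank(TA) = 3.

3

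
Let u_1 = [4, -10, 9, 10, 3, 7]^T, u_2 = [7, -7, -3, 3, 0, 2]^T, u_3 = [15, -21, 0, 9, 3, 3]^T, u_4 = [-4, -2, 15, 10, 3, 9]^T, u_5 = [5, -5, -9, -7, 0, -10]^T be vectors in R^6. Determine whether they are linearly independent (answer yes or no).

no

Form the matrix with these vectors as rows and row reduce.
R2 ← R2 − (7/4)·R1: [0, 21/2, -75/4, -29/2, -21/4, -41/4]
R3 ← R3 − (15/4)·R1: [0, 33/2, -135/4, -57/2, -33/4, -93/4]
R4 ← R4 + R1: [0, -12, 24, 20, 6, 16]
R5 ← R5 − (5/4)·R1: [0, 15/2, -81/4, -39/2, -15/4, -75/4]
R3 ← R3 − (11/7)·R2: [0, 0, -30/7, -40/7, 0, -50/7]
R4 ← R4 + (8/7)·R2: [0, 0, 18/7, 24/7, 0, 30/7]
R5 ← R5 − (5/7)·R2: [0, 0, -48/7, -64/7, 0, -80/7]
R4 ← R4 + (3/5)·R3: [0, 0, 0, 0, 0, 0]
R5 ← R5 − (8/5)·R3: [0, 0, 0, 0, 0, 0]
3 nonzero rows, so the 5 vectors span a space of dimension 3.
Since 3 < 5, the vectors are linearly dependent.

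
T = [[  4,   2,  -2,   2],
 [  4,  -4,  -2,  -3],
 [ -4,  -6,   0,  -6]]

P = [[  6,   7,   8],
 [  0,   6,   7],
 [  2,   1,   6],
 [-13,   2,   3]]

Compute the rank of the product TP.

First compute TP:
[[ -6,  42,  40],
 [ 59,  -4, -17],
 [ 54, -76, -92]]
Now row reduce the product.
R2 ← R2 + (59/6)·R1: [0, 409, 1129/3]
R3 ← R3 + (9)·R1: [0, 302, 268]
R3 ← R3 − (302/409)·R2: [0, 0, -12122/1227]
3 nonzero rows, so rank(TP) = 3.

3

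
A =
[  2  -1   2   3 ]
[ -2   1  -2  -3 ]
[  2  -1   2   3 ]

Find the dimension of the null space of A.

Row reduce to echelon form.
R2 ← R2 + R1: [0, 0, 0, 0]
R3 ← R3 − R1: [0, 0, 0, 0]
1 nonzero row, so rank(A) = 1.
A has 4 columns; by rank–nullity, nullity = 4 − 1 = 3.

3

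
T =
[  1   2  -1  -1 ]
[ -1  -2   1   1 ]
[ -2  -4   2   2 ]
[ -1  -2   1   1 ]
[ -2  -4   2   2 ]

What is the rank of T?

1

Row reduce to echelon form.
R2 ← R2 + R1: [0, 0, 0, 0]
R3 ← R3 + (2)·R1: [0, 0, 0, 0]
R4 ← R4 + R1: [0, 0, 0, 0]
R5 ← R5 + (2)·R1: [0, 0, 0, 0]
Echelon form has 1 nonzero row, so rank(T) = 1.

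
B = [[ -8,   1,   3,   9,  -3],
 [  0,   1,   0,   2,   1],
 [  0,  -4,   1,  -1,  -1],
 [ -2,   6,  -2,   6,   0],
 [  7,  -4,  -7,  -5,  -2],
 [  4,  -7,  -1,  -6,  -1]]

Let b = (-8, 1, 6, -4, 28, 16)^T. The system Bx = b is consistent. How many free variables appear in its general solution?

0

Row reduce the augmented matrix [B | b].
R4 ← R4 − (1/4)·R1: [0, 23/4, -11/4, 15/4, 3/4, -2]
R5 ← R5 + (7/8)·R1: [0, -25/8, -35/8, 23/8, -37/8, 21]
R6 ← R6 + (1/2)·R1: [0, -13/2, 1/2, -3/2, -5/2, 12]
R3 ← R3 + (4)·R2: [0, 0, 1, 7, 3, 10]
R4 ← R4 − (23/4)·R2: [0, 0, -11/4, -31/4, -5, -31/4]
R5 ← R5 + (25/8)·R2: [0, 0, -35/8, 73/8, -3/2, 193/8]
R6 ← R6 + (13/2)·R2: [0, 0, 1/2, 23/2, 4, 37/2]
R4 ← R4 + (11/4)·R3: [0, 0, 0, 23/2, 13/4, 79/4]
R5 ← R5 + (35/8)·R3: [0, 0, 0, 159/4, 93/8, 543/8]
R6 ← R6 − (1/2)·R3: [0, 0, 0, 8, 5/2, 27/2]
R5 ← R5 − (159/46)·R4: [0, 0, 0, 0, 9/23, -9/23]
R6 ← R6 − (16/23)·R4: [0, 0, 0, 0, 11/46, -11/46]
R6 ← R6 − (11/18)·R5: [0, 0, 0, 0, 0, 0]
The echelon form has 5 nonzero rows, and every pivot lies in the first 5 columns, so rank(B) = rank([B|b]) = 5.
The system is consistent.
Free variables = (unknowns) − (rank) = 5 − 5 = 0.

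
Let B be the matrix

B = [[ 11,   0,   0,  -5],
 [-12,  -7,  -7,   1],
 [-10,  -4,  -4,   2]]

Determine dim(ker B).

Row reduce to echelon form.
R2 ← R2 + (12/11)·R1: [0, -7, -7, -49/11]
R3 ← R3 + (10/11)·R1: [0, -4, -4, -28/11]
R3 ← R3 − (4/7)·R2: [0, 0, 0, 0]
2 nonzero rows, so rank(B) = 2.
B has 4 columns; by rank–nullity, nullity = 4 − 2 = 2.

2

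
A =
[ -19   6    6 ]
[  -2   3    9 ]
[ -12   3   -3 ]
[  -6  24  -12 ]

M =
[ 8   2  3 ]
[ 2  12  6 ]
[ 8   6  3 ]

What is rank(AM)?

3

First compute AM:
[[-92,  70,  -3],
 [ 62,  86,  39],
 [-114,  -6, -27],
 [-96, 204,  90]]
Now row reduce the product.
R2 ← R2 + (31/46)·R1: [0, 3063/23, 1701/46]
R3 ← R3 − (57/46)·R1: [0, -2133/23, -1071/46]
R4 ← R4 − (24/23)·R1: [0, 3012/23, 2142/23]
R3 ← R3 + (711/1021)·R2: [0, 0, 2520/1021]
R4 ← R4 − (1004/1021)·R2: [0, 0, 57960/1021]
R4 ← R4 − (23)·R3: [0, 0, 0]
3 nonzero rows, so rank(AM) = 3.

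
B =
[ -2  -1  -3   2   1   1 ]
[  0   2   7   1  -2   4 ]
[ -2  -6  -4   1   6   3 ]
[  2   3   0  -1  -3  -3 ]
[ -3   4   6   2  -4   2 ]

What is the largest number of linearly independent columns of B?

4

Row reduce to echelon form.
R3 ← R3 − R1: [0, -5, -1, -1, 5, 2]
R4 ← R4 + R1: [0, 2, -3, 1, -2, -2]
R5 ← R5 − (3/2)·R1: [0, 11/2, 21/2, -1, -11/2, 1/2]
R3 ← R3 + (5/2)·R2: [0, 0, 33/2, 3/2, 0, 12]
R4 ← R4 − R2: [0, 0, -10, 0, 0, -6]
R5 ← R5 − (11/4)·R2: [0, 0, -35/4, -15/4, 0, -21/2]
R4 ← R4 + (20/33)·R3: [0, 0, 0, 10/11, 0, 14/11]
R5 ← R5 + (35/66)·R3: [0, 0, 0, -65/22, 0, -91/22]
R5 ← R5 + (13/4)·R4: [0, 0, 0, 0, 0, 0]
Echelon form has 4 nonzero rows, so rank(B) = 4.
The rank gives the maximum number of linearly independent columns: 4.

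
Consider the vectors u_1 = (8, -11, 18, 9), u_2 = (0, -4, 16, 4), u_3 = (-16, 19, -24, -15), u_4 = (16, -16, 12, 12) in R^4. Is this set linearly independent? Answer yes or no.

Form the matrix with these vectors as rows and row reduce.
R3 ← R3 + (2)·R1: [0, -3, 12, 3]
R4 ← R4 − (2)·R1: [0, 6, -24, -6]
R3 ← R3 − (3/4)·R2: [0, 0, 0, 0]
R4 ← R4 + (3/2)·R2: [0, 0, 0, 0]
2 nonzero rows, so the 4 vectors span a space of dimension 2.
Since 2 < 4, the vectors are linearly dependent.

no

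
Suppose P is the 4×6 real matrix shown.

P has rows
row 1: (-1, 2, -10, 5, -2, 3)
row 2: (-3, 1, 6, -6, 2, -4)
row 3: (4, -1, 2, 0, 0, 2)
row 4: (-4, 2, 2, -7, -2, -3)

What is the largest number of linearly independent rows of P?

4

Row reduce to echelon form.
R2 ← R2 − (3)·R1: [0, -5, 36, -21, 8, -13]
R3 ← R3 + (4)·R1: [0, 7, -38, 20, -8, 14]
R4 ← R4 − (4)·R1: [0, -6, 42, -27, 6, -15]
R3 ← R3 + (7/5)·R2: [0, 0, 62/5, -47/5, 16/5, -21/5]
R4 ← R4 − (6/5)·R2: [0, 0, -6/5, -9/5, -18/5, 3/5]
R4 ← R4 + (3/31)·R3: [0, 0, 0, -84/31, -102/31, 6/31]
Echelon form has 4 nonzero rows, so rank(P) = 4.
The rank gives the maximum number of linearly independent rows: 4.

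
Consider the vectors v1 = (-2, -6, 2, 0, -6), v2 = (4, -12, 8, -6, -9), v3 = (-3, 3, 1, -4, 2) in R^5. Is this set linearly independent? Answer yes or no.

Form the matrix with these vectors as rows and row reduce.
R2 ← R2 + (2)·R1: [0, -24, 12, -6, -21]
R3 ← R3 − (3/2)·R1: [0, 12, -2, -4, 11]
R3 ← R3 + (1/2)·R2: [0, 0, 4, -7, 1/2]
3 nonzero rows, so the 3 vectors span a space of dimension 3.
Since 3 = 3, the vectors are linearly independent.

yes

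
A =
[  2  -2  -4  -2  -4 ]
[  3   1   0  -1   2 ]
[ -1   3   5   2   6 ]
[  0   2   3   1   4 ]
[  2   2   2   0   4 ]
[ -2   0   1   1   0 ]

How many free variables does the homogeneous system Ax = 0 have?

3

Row reduce to echelon form.
R2 ← R2 − (3/2)·R1: [0, 4, 6, 2, 8]
R3 ← R3 + (1/2)·R1: [0, 2, 3, 1, 4]
R5 ← R5 − R1: [0, 4, 6, 2, 8]
R6 ← R6 + R1: [0, -2, -3, -1, -4]
R3 ← R3 − (1/2)·R2: [0, 0, 0, 0, 0]
R4 ← R4 − (1/2)·R2: [0, 0, 0, 0, 0]
R5 ← R5 − R2: [0, 0, 0, 0, 0]
R6 ← R6 + (1/2)·R2: [0, 0, 0, 0, 0]
2 nonzero rows, so rank(A) = 2.
A has 5 columns; by rank–nullity, nullity = 5 − 2 = 3.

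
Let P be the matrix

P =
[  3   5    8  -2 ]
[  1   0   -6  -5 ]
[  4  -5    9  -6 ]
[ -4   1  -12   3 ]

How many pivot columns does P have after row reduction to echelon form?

4

Row reduce to echelon form.
R2 ← R2 − (1/3)·R1: [0, -5/3, -26/3, -13/3]
R3 ← R3 − (4/3)·R1: [0, -35/3, -5/3, -10/3]
R4 ← R4 + (4/3)·R1: [0, 23/3, -4/3, 1/3]
R3 ← R3 − (7)·R2: [0, 0, 59, 27]
R4 ← R4 + (23/5)·R2: [0, 0, -206/5, -98/5]
R4 ← R4 + (206/295)·R3: [0, 0, 0, -44/59]
Echelon form has 4 nonzero rows, so rank(P) = 4.
Each nonzero row contributes one pivot column: 4 pivot columns.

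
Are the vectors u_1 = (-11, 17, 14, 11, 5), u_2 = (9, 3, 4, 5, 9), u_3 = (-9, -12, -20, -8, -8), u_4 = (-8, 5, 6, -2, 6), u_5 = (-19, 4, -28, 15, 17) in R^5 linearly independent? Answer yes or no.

no

Form the matrix with these vectors as rows and row reduce.
R2 ← R2 + (9/11)·R1: [0, 186/11, 170/11, 14, 144/11]
R3 ← R3 − (9/11)·R1: [0, -285/11, -346/11, -17, -133/11]
R4 ← R4 − (8/11)·R1: [0, -81/11, -46/11, -10, 26/11]
R5 ← R5 − (19/11)·R1: [0, -279/11, -574/11, -4, 92/11]
R3 ← R3 + (95/62)·R2: [0, 0, -241/31, 138/31, 247/31]
R4 ← R4 + (27/62)·R2: [0, 0, 79/31, -121/31, 250/31]
R5 ← R5 + (3/2)·R2: [0, 0, -29, 17, 28]
R4 ← R4 + (79/241)·R3: [0, 0, 0, -589/241, 2573/241]
R5 ← R5 − (899/241)·R3: [0, 0, 0, 95/241, -415/241]
R5 ← R5 + (5/31)·R4: [0, 0, 0, 0, 0]
4 nonzero rows, so the 5 vectors span a space of dimension 4.
Since 4 < 5, the vectors are linearly dependent.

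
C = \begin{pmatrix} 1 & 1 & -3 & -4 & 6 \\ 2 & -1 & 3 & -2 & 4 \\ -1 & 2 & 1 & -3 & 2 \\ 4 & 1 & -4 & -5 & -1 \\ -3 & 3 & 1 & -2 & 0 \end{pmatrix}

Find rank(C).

4

Row reduce to echelon form.
R2 ← R2 − (2)·R1: [0, -3, 9, 6, -8]
R3 ← R3 + R1: [0, 3, -2, -7, 8]
R4 ← R4 − (4)·R1: [0, -3, 8, 11, -25]
R5 ← R5 + (3)·R1: [0, 6, -8, -14, 18]
R3 ← R3 + R2: [0, 0, 7, -1, 0]
R4 ← R4 − R2: [0, 0, -1, 5, -17]
R5 ← R5 + (2)·R2: [0, 0, 10, -2, 2]
R4 ← R4 + (1/7)·R3: [0, 0, 0, 34/7, -17]
R5 ← R5 − (10/7)·R3: [0, 0, 0, -4/7, 2]
R5 ← R5 + (2/17)·R4: [0, 0, 0, 0, 0]
Echelon form has 4 nonzero rows, so rank(C) = 4.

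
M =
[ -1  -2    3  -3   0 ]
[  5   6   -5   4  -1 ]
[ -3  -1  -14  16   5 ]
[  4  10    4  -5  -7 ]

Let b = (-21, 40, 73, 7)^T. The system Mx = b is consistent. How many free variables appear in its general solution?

Row reduce the augmented matrix [M | b].
R2 ← R2 + (5)·R1: [0, -4, 10, -11, -1, -65]
R3 ← R3 − (3)·R1: [0, 5, -23, 25, 5, 136]
R4 ← R4 + (4)·R1: [0, 2, 16, -17, -7, -77]
R3 ← R3 + (5/4)·R2: [0, 0, -21/2, 45/4, 15/4, 219/4]
R4 ← R4 + (1/2)·R2: [0, 0, 21, -45/2, -15/2, -219/2]
R4 ← R4 + (2)·R3: [0, 0, 0, 0, 0, 0]
The echelon form has 3 nonzero rows, and every pivot lies in the first 5 columns, so rank(M) = rank([M|b]) = 3.
The system is consistent.
Free variables = (unknowns) − (rank) = 5 − 3 = 2.

2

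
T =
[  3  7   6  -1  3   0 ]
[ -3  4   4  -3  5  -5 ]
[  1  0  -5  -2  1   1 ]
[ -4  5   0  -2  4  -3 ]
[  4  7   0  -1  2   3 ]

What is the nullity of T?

Row reduce to echelon form.
R2 ← R2 + R1: [0, 11, 10, -4, 8, -5]
R3 ← R3 − (1/3)·R1: [0, -7/3, -7, -5/3, 0, 1]
R4 ← R4 + (4/3)·R1: [0, 43/3, 8, -10/3, 8, -3]
R5 ← R5 − (4/3)·R1: [0, -7/3, -8, 1/3, -2, 3]
R3 ← R3 + (7/33)·R2: [0, 0, -161/33, -83/33, 56/33, -2/33]
R4 ← R4 − (43/33)·R2: [0, 0, -166/33, 62/33, -80/33, 116/33]
R5 ← R5 + (7/33)·R2: [0, 0, -194/33, -17/33, -10/33, 64/33]
R4 ← R4 − (166/161)·R3: [0, 0, 0, 720/161, -96/23, 576/161]
R5 ← R5 − (194/161)·R3: [0, 0, 0, 405/161, -54/23, 324/161]
R5 ← R5 − (9/16)·R4: [0, 0, 0, 0, 0, 0]
4 nonzero rows, so rank(T) = 4.
T has 6 columns; by rank–nullity, nullity = 6 − 4 = 2.

2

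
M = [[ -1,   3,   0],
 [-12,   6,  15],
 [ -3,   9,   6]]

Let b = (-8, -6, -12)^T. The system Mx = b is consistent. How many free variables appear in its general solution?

0

Row reduce the augmented matrix [M | b].
R2 ← R2 − (12)·R1: [0, -30, 15, 90]
R3 ← R3 − (3)·R1: [0, 0, 6, 12]
The echelon form has 3 nonzero rows, and every pivot lies in the first 3 columns, so rank(M) = rank([M|b]) = 3.
The system is consistent.
Free variables = (unknowns) − (rank) = 3 − 3 = 0.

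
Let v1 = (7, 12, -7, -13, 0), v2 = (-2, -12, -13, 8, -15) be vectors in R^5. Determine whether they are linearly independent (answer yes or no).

Form the matrix with these vectors as rows and row reduce.
R2 ← R2 + (2/7)·R1: [0, -60/7, -15, 30/7, -15]
2 nonzero rows, so the 2 vectors span a space of dimension 2.
Since 2 = 2, the vectors are linearly independent.

yes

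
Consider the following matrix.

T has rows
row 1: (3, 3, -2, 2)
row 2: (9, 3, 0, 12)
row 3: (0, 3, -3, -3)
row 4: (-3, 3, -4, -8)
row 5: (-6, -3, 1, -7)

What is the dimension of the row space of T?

Row reduce to echelon form.
R2 ← R2 − (3)·R1: [0, -6, 6, 6]
R4 ← R4 + R1: [0, 6, -6, -6]
R5 ← R5 + (2)·R1: [0, 3, -3, -3]
R3 ← R3 + (1/2)·R2: [0, 0, 0, 0]
R4 ← R4 + R2: [0, 0, 0, 0]
R5 ← R5 + (1/2)·R2: [0, 0, 0, 0]
Echelon form has 2 nonzero rows, so rank(T) = 2.
The row space has dimension equal to the rank: 2.

2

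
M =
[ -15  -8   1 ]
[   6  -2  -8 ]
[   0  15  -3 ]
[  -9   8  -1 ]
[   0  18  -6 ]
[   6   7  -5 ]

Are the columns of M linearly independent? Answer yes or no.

Row reduce M to echelon form.
R2 ← R2 + (2/5)·R1: [0, -26/5, -38/5]
R4 ← R4 − (3/5)·R1: [0, 64/5, -8/5]
R6 ← R6 + (2/5)·R1: [0, 19/5, -23/5]
R3 ← R3 + (75/26)·R2: [0, 0, -324/13]
R4 ← R4 + (32/13)·R2: [0, 0, -264/13]
R5 ← R5 + (45/13)·R2: [0, 0, -420/13]
R6 ← R6 + (19/26)·R2: [0, 0, -132/13]
R4 ← R4 − (22/27)·R3: [0, 0, 0]
R5 ← R5 − (35/27)·R3: [0, 0, 0]
R6 ← R6 − (11/27)·R3: [0, 0, 0]
3 pivots among 3 columns.
Every column is a pivot column, so the columns are linearly independent.

yes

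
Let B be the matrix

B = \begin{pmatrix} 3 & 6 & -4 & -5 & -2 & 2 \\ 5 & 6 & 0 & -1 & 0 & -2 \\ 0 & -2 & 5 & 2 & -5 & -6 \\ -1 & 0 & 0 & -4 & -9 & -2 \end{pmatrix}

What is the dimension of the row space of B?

Row reduce to echelon form.
R2 ← R2 − (5/3)·R1: [0, -4, 20/3, 22/3, 10/3, -16/3]
R4 ← R4 + (1/3)·R1: [0, 2, -4/3, -17/3, -29/3, -4/3]
R3 ← R3 − (1/2)·R2: [0, 0, 5/3, -5/3, -20/3, -10/3]
R4 ← R4 + (1/2)·R2: [0, 0, 2, -2, -8, -4]
R4 ← R4 − (6/5)·R3: [0, 0, 0, 0, 0, 0]
Echelon form has 3 nonzero rows, so rank(B) = 3.
The row space has dimension equal to the rank: 3.

3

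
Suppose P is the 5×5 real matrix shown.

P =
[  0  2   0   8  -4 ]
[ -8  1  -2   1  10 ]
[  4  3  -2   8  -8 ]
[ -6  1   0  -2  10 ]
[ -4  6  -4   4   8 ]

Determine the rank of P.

Row reduce to echelon form.
Swap R1 ↔ R2
R3 ← R3 + (1/2)·R1: [0, 7/2, -3, 17/2, -3]
R4 ← R4 − (3/4)·R1: [0, 1/4, 3/2, -11/4, 5/2]
R5 ← R5 − (1/2)·R1: [0, 11/2, -3, 7/2, 3]
R3 ← R3 − (7/4)·R2: [0, 0, -3, -11/2, 4]
R4 ← R4 − (1/8)·R2: [0, 0, 3/2, -15/4, 3]
R5 ← R5 − (11/4)·R2: [0, 0, -3, -37/2, 14]
R4 ← R4 + (1/2)·R3: [0, 0, 0, -13/2, 5]
R5 ← R5 − R3: [0, 0, 0, -13, 10]
R5 ← R5 − (2)·R4: [0, 0, 0, 0, 0]
Echelon form has 4 nonzero rows, so rank(P) = 4.

4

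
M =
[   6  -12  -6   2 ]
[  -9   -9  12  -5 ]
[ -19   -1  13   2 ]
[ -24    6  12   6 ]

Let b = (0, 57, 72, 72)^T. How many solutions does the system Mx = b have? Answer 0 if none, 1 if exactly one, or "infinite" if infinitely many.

1

Row reduce the augmented matrix [M | b].
R2 ← R2 + (3/2)·R1: [0, -27, 3, -2, 57]
R3 ← R3 + (19/6)·R1: [0, -39, -6, 25/3, 72]
R4 ← R4 + (4)·R1: [0, -42, -12, 14, 72]
R3 ← R3 − (13/9)·R2: [0, 0, -31/3, 101/9, -31/3]
R4 ← R4 − (14/9)·R2: [0, 0, -50/3, 154/9, -50/3]
R4 ← R4 − (50/31)·R3: [0, 0, 0, -92/93, 0]
The echelon form has 4 nonzero rows, and every pivot lies in the first 4 columns, so rank(M) = rank([M|b]) = 4.
The system is consistent.
rank = 4 = number of unknowns, so the solution is unique.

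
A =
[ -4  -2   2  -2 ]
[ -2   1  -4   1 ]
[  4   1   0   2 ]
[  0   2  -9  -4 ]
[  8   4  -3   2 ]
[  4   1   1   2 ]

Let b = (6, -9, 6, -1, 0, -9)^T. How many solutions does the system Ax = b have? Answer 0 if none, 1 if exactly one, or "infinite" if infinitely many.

Row reduce the augmented matrix [A | b].
R2 ← R2 − (1/2)·R1: [0, 2, -5, 2, -12]
R3 ← R3 + R1: [0, -1, 2, 0, 12]
R5 ← R5 + (2)·R1: [0, 0, 1, -2, 12]
R6 ← R6 + R1: [0, -1, 3, 0, -3]
R3 ← R3 + (1/2)·R2: [0, 0, -1/2, 1, 6]
R4 ← R4 − R2: [0, 0, -4, -6, 11]
R6 ← R6 + (1/2)·R2: [0, 0, 1/2, 1, -9]
R4 ← R4 − (8)·R3: [0, 0, 0, -14, -37]
R5 ← R5 + (2)·R3: [0, 0, 0, 0, 24]
R6 ← R6 + R3: [0, 0, 0, 2, -3]
R6 ← R6 + (1/7)·R4: [0, 0, 0, 0, -58/7]
R6 ← R6 + (29/84)·R5: [0, 0, 0, 0, 0]
The echelon form has 5 nonzero rows; the last pivot sits in the augmented column, so rank(A) = 4 but rank([A|b]) = 5.
Since the ranks differ, the system is inconsistent.
It has no solutions.

0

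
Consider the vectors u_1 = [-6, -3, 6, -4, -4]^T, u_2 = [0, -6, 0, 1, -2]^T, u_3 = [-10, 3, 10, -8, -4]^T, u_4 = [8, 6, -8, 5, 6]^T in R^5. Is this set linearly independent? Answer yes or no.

Form the matrix with these vectors as rows and row reduce.
R3 ← R3 − (5/3)·R1: [0, 8, 0, -4/3, 8/3]
R4 ← R4 + (4/3)·R1: [0, 2, 0, -1/3, 2/3]
R3 ← R3 + (4/3)·R2: [0, 0, 0, 0, 0]
R4 ← R4 + (1/3)·R2: [0, 0, 0, 0, 0]
2 nonzero rows, so the 4 vectors span a space of dimension 2.
Since 2 < 4, the vectors are linearly dependent.

no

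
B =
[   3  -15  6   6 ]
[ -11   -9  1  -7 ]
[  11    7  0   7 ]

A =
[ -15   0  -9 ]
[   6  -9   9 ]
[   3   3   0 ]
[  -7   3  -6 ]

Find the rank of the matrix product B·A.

2

First compute BA:
[[-159, 171, -198],
 [163,  63,  60],
 [-172, -42, -78]]
Now row reduce the product.
R2 ← R2 + (163/159)·R1: [0, 12630/53, -7578/53]
R3 ← R3 − (172/159)·R1: [0, -12030/53, 7218/53]
R3 ← R3 + (401/421)·R2: [0, 0, 0]
2 nonzero rows, so rank(BA) = 2.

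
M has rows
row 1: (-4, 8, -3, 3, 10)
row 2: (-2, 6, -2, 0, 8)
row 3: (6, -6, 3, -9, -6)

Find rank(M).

2

Row reduce to echelon form.
R2 ← R2 − (1/2)·R1: [0, 2, -1/2, -3/2, 3]
R3 ← R3 + (3/2)·R1: [0, 6, -3/2, -9/2, 9]
R3 ← R3 − (3)·R2: [0, 0, 0, 0, 0]
Echelon form has 2 nonzero rows, so rank(M) = 2.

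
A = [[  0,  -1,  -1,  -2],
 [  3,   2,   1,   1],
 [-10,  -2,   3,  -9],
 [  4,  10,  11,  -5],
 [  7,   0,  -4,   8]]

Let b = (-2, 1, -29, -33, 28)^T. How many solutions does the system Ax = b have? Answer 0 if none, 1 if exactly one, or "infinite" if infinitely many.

Row reduce the augmented matrix [A | b].
Swap R1 ↔ R2
R3 ← R3 + (10/3)·R1: [0, 14/3, 19/3, -17/3, -77/3]
R4 ← R4 − (4/3)·R1: [0, 22/3, 29/3, -19/3, -103/3]
R5 ← R5 − (7/3)·R1: [0, -14/3, -19/3, 17/3, 77/3]
R3 ← R3 + (14/3)·R2: [0, 0, 5/3, -15, -35]
R4 ← R4 + (22/3)·R2: [0, 0, 7/3, -21, -49]
R5 ← R5 − (14/3)·R2: [0, 0, -5/3, 15, 35]
R4 ← R4 − (7/5)·R3: [0, 0, 0, 0, 0]
R5 ← R5 + R3: [0, 0, 0, 0, 0]
The echelon form has 3 nonzero rows, and every pivot lies in the first 4 columns, so rank(A) = rank([A|b]) = 3.
The system is consistent.
rank = 3 < 4 unknowns, so there are infinitely many solutions.

infinite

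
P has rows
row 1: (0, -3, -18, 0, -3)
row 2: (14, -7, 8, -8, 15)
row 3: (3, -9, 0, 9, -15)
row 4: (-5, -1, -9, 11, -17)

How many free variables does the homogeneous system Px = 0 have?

1

Row reduce to echelon form.
Swap R1 ↔ R2
R3 ← R3 − (3/14)·R1: [0, -15/2, -12/7, 75/7, -255/14]
R4 ← R4 + (5/14)·R1: [0, -7/2, -43/7, 57/7, -163/14]
R3 ← R3 − (5/2)·R2: [0, 0, 303/7, 75/7, -75/7]
R4 ← R4 − (7/6)·R2: [0, 0, 104/7, 57/7, -57/7]
R4 ← R4 − (104/303)·R3: [0, 0, 0, 451/101, -451/101]
4 nonzero rows, so rank(P) = 4.
P has 5 columns; by rank–nullity, nullity = 5 − 4 = 1.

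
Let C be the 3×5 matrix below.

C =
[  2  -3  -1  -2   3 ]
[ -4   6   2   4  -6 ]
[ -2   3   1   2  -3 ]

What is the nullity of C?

4

Row reduce to echelon form.
R2 ← R2 + (2)·R1: [0, 0, 0, 0, 0]
R3 ← R3 + R1: [0, 0, 0, 0, 0]
1 nonzero row, so rank(C) = 1.
C has 5 columns; by rank–nullity, nullity = 5 − 1 = 4.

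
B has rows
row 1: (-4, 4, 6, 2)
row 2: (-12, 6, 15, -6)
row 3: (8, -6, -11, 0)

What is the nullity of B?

2

Row reduce to echelon form.
R2 ← R2 − (3)·R1: [0, -6, -3, -12]
R3 ← R3 + (2)·R1: [0, 2, 1, 4]
R3 ← R3 + (1/3)·R2: [0, 0, 0, 0]
2 nonzero rows, so rank(B) = 2.
B has 4 columns; by rank–nullity, nullity = 4 − 2 = 2.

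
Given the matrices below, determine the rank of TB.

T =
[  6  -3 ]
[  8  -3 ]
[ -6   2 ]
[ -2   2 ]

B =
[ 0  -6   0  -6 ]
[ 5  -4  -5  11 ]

2

First compute TB:
[[-15, -24,  15, -69],
 [-15, -36,  15, -81],
 [ 10,  28, -10,  58],
 [ 10,   4, -10,  34]]
Now row reduce the product.
R2 ← R2 − R1: [0, -12, 0, -12]
R3 ← R3 + (2/3)·R1: [0, 12, 0, 12]
R4 ← R4 + (2/3)·R1: [0, -12, 0, -12]
R3 ← R3 + R2: [0, 0, 0, 0]
R4 ← R4 − R2: [0, 0, 0, 0]
2 nonzero rows, so rank(TB) = 2.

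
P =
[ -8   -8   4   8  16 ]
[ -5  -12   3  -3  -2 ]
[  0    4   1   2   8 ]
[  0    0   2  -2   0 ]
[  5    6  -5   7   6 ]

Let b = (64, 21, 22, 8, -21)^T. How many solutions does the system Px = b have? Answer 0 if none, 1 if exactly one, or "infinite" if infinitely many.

1

Row reduce the augmented matrix [P | b].
R2 ← R2 − (5/8)·R1: [0, -7, 1/2, -8, -12, -19]
R5 ← R5 + (5/8)·R1: [0, 1, -5/2, 12, 16, 19]
R3 ← R3 + (4/7)·R2: [0, 0, 9/7, -18/7, 8/7, 78/7]
R5 ← R5 + (1/7)·R2: [0, 0, -17/7, 76/7, 100/7, 114/7]
R4 ← R4 − (14/9)·R3: [0, 0, 0, 2, -16/9, -28/3]
R5 ← R5 + (17/9)·R3: [0, 0, 0, 6, 148/9, 112/3]
R5 ← R5 − (3)·R4: [0, 0, 0, 0, 196/9, 196/3]
The echelon form has 5 nonzero rows, and every pivot lies in the first 5 columns, so rank(P) = rank([P|b]) = 5.
The system is consistent.
rank = 5 = number of unknowns, so the solution is unique.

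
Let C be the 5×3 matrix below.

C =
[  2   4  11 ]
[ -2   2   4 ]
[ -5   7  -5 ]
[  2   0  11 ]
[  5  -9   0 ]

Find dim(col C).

3

Row reduce to echelon form.
R2 ← R2 + R1: [0, 6, 15]
R3 ← R3 + (5/2)·R1: [0, 17, 45/2]
R4 ← R4 − R1: [0, -4, 0]
R5 ← R5 − (5/2)·R1: [0, -19, -55/2]
R3 ← R3 − (17/6)·R2: [0, 0, -20]
R4 ← R4 + (2/3)·R2: [0, 0, 10]
R5 ← R5 + (19/6)·R2: [0, 0, 20]
R4 ← R4 + (1/2)·R3: [0, 0, 0]
R5 ← R5 + R3: [0, 0, 0]
Echelon form has 3 nonzero rows, so rank(C) = 3.
The column space has dimension equal to the rank: 3.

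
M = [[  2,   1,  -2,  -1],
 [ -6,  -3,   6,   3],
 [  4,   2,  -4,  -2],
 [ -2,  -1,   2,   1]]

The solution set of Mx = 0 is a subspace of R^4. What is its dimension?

3

Row reduce to echelon form.
R2 ← R2 + (3)·R1: [0, 0, 0, 0]
R3 ← R3 − (2)·R1: [0, 0, 0, 0]
R4 ← R4 + R1: [0, 0, 0, 0]
1 nonzero row, so rank(M) = 1.
M has 4 columns; by rank–nullity, nullity = 4 − 1 = 3.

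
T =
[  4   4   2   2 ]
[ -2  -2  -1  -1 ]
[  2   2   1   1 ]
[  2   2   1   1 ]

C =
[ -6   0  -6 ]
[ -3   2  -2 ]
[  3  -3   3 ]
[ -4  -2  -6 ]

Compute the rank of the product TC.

First compute TC:
[[-38,  -2, -38],
 [ 19,   1,  19],
 [-19,  -1, -19],
 [-19,  -1, -19]]
Now row reduce the product.
R2 ← R2 + (1/2)·R1: [0, 0, 0]
R3 ← R3 − (1/2)·R1: [0, 0, 0]
R4 ← R4 − (1/2)·R1: [0, 0, 0]
1 nonzero row, so rank(TC) = 1.

1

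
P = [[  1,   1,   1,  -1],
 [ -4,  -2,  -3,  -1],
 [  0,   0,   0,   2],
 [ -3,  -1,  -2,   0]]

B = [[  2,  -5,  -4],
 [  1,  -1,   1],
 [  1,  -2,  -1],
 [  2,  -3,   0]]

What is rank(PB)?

2

First compute PB:
[[  2,  -5,  -4],
 [-15,  31,  17],
 [  4,  -6,   0],
 [ -9,  20,  13]]
Now row reduce the product.
R2 ← R2 + (15/2)·R1: [0, -13/2, -13]
R3 ← R3 − (2)·R1: [0, 4, 8]
R4 ← R4 + (9/2)·R1: [0, -5/2, -5]
R3 ← R3 + (8/13)·R2: [0, 0, 0]
R4 ← R4 − (5/13)·R2: [0, 0, 0]
2 nonzero rows, so rank(PB) = 2.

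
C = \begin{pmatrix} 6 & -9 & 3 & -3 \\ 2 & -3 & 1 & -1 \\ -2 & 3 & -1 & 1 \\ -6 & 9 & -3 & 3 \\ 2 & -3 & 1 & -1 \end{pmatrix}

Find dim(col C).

Row reduce to echelon form.
R2 ← R2 − (1/3)·R1: [0, 0, 0, 0]
R3 ← R3 + (1/3)·R1: [0, 0, 0, 0]
R4 ← R4 + R1: [0, 0, 0, 0]
R5 ← R5 − (1/3)·R1: [0, 0, 0, 0]
Echelon form has 1 nonzero row, so rank(C) = 1.
The column space has dimension equal to the rank: 1.

1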